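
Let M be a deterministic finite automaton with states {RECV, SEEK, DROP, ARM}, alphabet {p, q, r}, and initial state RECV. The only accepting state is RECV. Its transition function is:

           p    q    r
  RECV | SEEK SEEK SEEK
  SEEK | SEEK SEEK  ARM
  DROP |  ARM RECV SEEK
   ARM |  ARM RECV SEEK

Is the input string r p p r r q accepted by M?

start at RECV
read 'r': RECV → SEEK
read 'p': SEEK → SEEK
read 'p': SEEK → SEEK
read 'r': SEEK → ARM
read 'r': ARM → SEEK
read 'q': SEEK → SEEK
End state SEEK is not accepting.

No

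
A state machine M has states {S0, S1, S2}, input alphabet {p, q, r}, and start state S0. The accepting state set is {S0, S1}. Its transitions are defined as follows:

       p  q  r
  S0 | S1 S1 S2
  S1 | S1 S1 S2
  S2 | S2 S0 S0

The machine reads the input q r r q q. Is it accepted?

Yes

start at S0
read 'q': S0 → S1
read 'r': S1 → S2
read 'r': S2 → S0
read 'q': S0 → S1
read 'q': S1 → S1
End state S1 is accepting.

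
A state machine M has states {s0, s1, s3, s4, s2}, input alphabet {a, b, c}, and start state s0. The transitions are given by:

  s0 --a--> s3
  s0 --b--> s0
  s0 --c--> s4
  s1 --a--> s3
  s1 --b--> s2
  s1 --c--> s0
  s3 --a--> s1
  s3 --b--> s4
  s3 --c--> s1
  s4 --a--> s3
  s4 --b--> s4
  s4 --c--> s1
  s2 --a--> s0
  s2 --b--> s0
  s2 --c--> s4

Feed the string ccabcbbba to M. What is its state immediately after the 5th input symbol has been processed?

s0 → s4 → s1 → s3 → s4 → s1
After 5 symbols: s1.

s1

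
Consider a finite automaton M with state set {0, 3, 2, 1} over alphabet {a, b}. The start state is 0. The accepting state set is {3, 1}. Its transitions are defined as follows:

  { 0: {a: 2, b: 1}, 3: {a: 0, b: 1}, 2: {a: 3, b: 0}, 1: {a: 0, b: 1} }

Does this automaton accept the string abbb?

start at 0
read 'a': 0 → 2
read 'b': 2 → 0
read 'b': 0 → 1
read 'b': 1 → 1
End state 1 is accepting.

Yes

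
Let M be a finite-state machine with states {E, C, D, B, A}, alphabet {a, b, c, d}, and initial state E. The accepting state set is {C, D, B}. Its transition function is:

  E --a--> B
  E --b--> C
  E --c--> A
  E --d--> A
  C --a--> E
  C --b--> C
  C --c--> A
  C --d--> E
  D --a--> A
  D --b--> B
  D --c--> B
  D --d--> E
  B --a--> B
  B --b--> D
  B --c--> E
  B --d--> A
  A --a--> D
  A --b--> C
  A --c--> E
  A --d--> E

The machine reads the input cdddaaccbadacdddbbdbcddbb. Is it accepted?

Yes

Trace: E -c-> A -d-> E -d-> A -d-> E -a-> B -a-> B -c-> E -c-> A -b-> C -a-> E -d-> A -a-> D -c-> B -d-> A -d-> E -d-> A -b-> C -b-> C -d-> E -b-> C -c-> A -d-> E -d-> A -b-> C -b-> C
End state C is accepting.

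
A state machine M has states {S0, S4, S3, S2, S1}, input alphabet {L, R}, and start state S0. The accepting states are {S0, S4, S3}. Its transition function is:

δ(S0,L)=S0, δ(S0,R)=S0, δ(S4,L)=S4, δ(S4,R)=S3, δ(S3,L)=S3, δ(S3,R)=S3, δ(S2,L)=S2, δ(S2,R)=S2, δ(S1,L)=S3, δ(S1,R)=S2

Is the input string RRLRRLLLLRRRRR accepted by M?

start at S0
read 'R': S0 → S0
read 'R': S0 → S0
read 'L': S0 → S0
read 'R': S0 → S0
read 'R': S0 → S0
read 'L': S0 → S0
read 'L': S0 → S0
read 'L': S0 → S0
read 'L': S0 → S0
read 'R': S0 → S0
read 'R': S0 → S0
read 'R': S0 → S0
read 'R': S0 → S0
read 'R': S0 → S0
End state S0 is accepting.

Yes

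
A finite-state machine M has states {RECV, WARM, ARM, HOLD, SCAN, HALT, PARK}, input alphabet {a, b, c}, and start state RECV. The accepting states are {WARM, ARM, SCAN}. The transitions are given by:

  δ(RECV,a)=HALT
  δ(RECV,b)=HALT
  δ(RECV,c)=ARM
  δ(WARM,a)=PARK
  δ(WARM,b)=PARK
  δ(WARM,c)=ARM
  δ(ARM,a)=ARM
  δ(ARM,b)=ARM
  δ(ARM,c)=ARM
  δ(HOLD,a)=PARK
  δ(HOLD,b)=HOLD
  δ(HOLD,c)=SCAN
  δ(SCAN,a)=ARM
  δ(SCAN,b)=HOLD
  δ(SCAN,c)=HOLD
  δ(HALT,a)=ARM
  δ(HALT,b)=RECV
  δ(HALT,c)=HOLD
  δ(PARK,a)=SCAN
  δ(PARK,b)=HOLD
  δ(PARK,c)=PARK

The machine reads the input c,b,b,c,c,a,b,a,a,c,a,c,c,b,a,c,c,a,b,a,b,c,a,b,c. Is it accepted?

Yes

start at RECV
read 'c': RECV → ARM
read 'b': ARM → ARM
read 'b': ARM → ARM
read 'c': ARM → ARM
read 'c': ARM → ARM
read 'a': ARM → ARM
read 'b': ARM → ARM
read 'a': ARM → ARM
read 'a': ARM → ARM
read 'c': ARM → ARM
read 'a': ARM → ARM
read 'c': ARM → ARM
read 'c': ARM → ARM
read 'b': ARM → ARM
read 'a': ARM → ARM
read 'c': ARM → ARM
read 'c': ARM → ARM
read 'a': ARM → ARM
read 'b': ARM → ARM
read 'a': ARM → ARM
read 'b': ARM → ARM
read 'c': ARM → ARM
read 'a': ARM → ARM
read 'b': ARM → ARM
read 'c': ARM → ARM
End state ARM is accepting.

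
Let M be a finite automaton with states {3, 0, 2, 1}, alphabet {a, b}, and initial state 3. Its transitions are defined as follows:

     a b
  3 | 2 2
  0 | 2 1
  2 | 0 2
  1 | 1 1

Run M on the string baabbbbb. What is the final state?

3 → 2 → 0 → 2 → 2 → 2 → 2 → 2 → 2

2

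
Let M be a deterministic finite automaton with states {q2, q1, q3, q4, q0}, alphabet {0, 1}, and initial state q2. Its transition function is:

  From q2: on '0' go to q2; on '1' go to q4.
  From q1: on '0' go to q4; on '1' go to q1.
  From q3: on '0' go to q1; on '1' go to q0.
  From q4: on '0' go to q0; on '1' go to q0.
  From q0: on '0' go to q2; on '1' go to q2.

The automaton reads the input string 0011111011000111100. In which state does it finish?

q2

q2 → q2 → q2 → q4 → q0 → q2 → q4 → q0 → q2 → q4 → q0 → q2 → q2 → q2 → q4 → q0 → q2 → q4 → q0 → q2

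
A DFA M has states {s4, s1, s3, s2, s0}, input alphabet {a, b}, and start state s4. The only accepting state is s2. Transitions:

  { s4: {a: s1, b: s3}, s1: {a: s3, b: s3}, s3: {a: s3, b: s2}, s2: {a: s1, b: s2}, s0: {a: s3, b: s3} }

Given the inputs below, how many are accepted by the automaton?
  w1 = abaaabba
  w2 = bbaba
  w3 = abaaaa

w1:
  start at s4
  read 'a': s4 → s1
  read 'b': s1 → s3
  read 'a': s3 → s3
  read 'a': s3 → s3
  read 'a': s3 → s3
  read 'b': s3 → s2
  read 'b': s2 → s2
  read 'a': s2 → s1
  end s1, rejected
w2:
  start at s4
  read 'b': s4 → s3
  read 'b': s3 → s2
  read 'a': s2 → s1
  read 'b': s1 → s3
  read 'a': s3 → s3
  end s3, rejected
w3:
  start at s4
  read 'a': s4 → s1
  read 'b': s1 → s3
  read 'a': s3 → s3
  read 'a': s3 → s3
  read 'a': s3 → s3
  read 'a': s3 → s3
  end s3, rejected

0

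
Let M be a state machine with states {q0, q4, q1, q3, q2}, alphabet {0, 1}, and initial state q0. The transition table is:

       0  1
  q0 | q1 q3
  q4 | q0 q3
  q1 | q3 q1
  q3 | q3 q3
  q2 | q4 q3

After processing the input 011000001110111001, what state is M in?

q3

Trace: q0 -0-> q1 -1-> q1 -1-> q1 -0-> q3 -0-> q3 -0-> q3 -0-> q3 -0-> q3 -1-> q3 -1-> q3 -1-> q3 -0-> q3 -1-> q3 -1-> q3 -1-> q3 -0-> q3 -0-> q3 -1-> q3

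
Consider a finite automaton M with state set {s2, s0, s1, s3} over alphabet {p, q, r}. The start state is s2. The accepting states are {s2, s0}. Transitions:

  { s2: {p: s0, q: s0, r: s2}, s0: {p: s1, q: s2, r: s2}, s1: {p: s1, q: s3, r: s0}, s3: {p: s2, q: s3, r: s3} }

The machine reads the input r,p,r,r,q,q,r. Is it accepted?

s2 → s2 → s0 → s2 → s2 → s0 → s2 → s2
End state s2 is accepting.

Yes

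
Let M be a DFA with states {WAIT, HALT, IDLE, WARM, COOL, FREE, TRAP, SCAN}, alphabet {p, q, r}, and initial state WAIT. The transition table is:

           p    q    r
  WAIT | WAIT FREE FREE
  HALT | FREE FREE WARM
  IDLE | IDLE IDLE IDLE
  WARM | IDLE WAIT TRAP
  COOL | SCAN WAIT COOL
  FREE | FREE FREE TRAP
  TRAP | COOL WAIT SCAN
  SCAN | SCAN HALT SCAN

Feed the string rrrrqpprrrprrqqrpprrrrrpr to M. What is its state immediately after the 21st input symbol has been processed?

WAIT → FREE → TRAP → SCAN → SCAN → HALT → FREE → FREE → TRAP → SCAN → SCAN → SCAN → SCAN → SCAN → HALT → FREE → TRAP → COOL → SCAN → SCAN → SCAN → SCAN
After 21 symbols: SCAN.

SCAN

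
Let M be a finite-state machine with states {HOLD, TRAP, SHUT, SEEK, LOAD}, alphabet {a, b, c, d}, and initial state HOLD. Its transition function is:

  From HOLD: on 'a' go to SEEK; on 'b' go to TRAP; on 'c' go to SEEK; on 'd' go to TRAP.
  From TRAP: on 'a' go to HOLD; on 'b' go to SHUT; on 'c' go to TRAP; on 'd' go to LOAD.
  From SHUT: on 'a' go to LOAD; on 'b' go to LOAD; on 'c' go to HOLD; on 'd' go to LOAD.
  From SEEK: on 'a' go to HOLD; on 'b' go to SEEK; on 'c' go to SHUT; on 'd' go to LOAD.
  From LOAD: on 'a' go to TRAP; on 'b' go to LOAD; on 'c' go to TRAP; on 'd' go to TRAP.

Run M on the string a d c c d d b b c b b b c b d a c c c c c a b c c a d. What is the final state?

TRAP

HOLD → SEEK → LOAD → TRAP → TRAP → LOAD → TRAP → SHUT → LOAD → TRAP → SHUT → LOAD → LOAD → TRAP → SHUT → LOAD → TRAP → TRAP → TRAP → TRAP → TRAP → TRAP → HOLD → TRAP → TRAP → TRAP → HOLD → TRAP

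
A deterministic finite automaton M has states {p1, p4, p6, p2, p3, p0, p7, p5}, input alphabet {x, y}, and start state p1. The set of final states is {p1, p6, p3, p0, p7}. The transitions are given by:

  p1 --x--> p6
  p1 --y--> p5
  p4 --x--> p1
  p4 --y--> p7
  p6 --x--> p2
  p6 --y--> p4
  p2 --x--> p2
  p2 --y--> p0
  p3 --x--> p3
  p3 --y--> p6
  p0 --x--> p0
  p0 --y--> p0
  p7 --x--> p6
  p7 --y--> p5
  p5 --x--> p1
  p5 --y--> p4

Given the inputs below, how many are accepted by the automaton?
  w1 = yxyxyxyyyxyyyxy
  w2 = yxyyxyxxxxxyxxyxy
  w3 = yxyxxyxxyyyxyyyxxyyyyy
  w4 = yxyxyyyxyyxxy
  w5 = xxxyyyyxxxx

w1: p1 → p5 → p1 → p5 → p1 → p5 → p1 → p5 → p4 → p7 → p6 → p4 → p7 → p5 → p1 → p5  → end p5, rejected
w2: p1 → p5 → p1 → p5 → p4 → p1 → p5 → p1 → p6 → p2 → p2 → p2 → p0 → p0 → p0 → p0 → p0 → p0  → end p0, accepted
w3: p1 → p5 → p1 → p5 → p1 → p6 → p4 → p1 → p6 → p4 → p7 → p5 → p1 → p5 → p4 → p7 → p6 → p2 → p0 → p0 → p0 → p0 → p0  → end p0, accepted
w4: p1 → p5 → p1 → p5 → p1 → p5 → p4 → p7 → p6 → p4 → p7 → p6 → p2 → p0  → end p0, accepted
w5: p1 → p6 → p2 → p2 → p0 → p0 → p0 → p0 → p0 → p0 → p0 → p0  → end p0, accepted

4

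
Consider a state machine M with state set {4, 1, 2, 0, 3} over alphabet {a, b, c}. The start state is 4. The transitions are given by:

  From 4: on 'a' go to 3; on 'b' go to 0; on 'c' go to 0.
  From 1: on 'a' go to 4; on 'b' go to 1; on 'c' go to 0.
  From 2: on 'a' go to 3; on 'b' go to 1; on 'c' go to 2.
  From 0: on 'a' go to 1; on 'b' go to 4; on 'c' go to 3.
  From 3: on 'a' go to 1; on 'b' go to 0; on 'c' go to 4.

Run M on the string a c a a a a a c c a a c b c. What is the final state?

4 → 3 → 4 → 3 → 1 → 4 → 3 → 1 → 0 → 3 → 1 → 4 → 0 → 4 → 0

0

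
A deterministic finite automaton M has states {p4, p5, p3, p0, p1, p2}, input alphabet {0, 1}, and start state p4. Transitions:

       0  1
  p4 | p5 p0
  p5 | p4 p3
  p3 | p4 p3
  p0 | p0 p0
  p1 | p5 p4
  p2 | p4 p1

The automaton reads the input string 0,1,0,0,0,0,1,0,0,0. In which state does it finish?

p4

p4 → p5 → p3 → p4 → p5 → p4 → p5 → p3 → p4 → p5 → p4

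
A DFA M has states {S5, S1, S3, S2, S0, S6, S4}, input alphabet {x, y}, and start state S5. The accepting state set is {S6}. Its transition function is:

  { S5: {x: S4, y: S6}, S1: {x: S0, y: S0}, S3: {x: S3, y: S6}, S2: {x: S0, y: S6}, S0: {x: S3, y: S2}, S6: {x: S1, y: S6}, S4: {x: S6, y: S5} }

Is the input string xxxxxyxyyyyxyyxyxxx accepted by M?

S5 → S4 → S6 → S1 → S0 → S3 → S6 → S1 → S0 → S2 → S6 → S6 → S1 → S0 → S2 → S0 → S2 → S0 → S3 → S3
End state S3 is not accepting.

No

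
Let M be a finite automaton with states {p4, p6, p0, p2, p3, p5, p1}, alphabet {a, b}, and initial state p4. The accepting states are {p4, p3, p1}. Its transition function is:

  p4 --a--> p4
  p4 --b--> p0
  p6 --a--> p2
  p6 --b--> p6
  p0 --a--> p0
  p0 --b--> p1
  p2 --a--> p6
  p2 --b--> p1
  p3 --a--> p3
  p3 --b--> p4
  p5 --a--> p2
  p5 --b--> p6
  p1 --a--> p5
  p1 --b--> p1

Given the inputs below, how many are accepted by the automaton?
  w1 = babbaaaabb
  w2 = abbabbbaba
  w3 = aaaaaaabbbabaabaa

w1: Trace: p4 -b-> p0 -a-> p0 -b-> p1 -b-> p1 -a-> p5 -a-> p2 -a-> p6 -a-> p2 -b-> p1 -b-> p1  → end p1, accepted
w2: Trace: p4 -a-> p4 -b-> p0 -b-> p1 -a-> p5 -b-> p6 -b-> p6 -b-> p6 -a-> p2 -b-> p1 -a-> p5  → end p5, rejected
w3: Trace: p4 -a-> p4 -a-> p4 -a-> p4 -a-> p4 -a-> p4 -a-> p4 -a-> p4 -b-> p0 -b-> p1 -b-> p1 -a-> p5 -b-> p6 -a-> p2 -a-> p6 -b-> p6 -a-> p2 -a-> p6  → end p6, rejected

1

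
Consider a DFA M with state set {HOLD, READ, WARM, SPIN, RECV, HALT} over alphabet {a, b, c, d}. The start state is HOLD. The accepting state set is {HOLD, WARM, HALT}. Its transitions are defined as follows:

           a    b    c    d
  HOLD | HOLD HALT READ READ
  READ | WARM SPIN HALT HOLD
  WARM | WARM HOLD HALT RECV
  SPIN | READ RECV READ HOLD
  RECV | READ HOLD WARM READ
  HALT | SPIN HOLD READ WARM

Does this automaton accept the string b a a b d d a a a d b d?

HOLD → HALT → SPIN → READ → SPIN → HOLD → READ → WARM → WARM → WARM → RECV → HOLD → READ
End state READ is not accepting.

No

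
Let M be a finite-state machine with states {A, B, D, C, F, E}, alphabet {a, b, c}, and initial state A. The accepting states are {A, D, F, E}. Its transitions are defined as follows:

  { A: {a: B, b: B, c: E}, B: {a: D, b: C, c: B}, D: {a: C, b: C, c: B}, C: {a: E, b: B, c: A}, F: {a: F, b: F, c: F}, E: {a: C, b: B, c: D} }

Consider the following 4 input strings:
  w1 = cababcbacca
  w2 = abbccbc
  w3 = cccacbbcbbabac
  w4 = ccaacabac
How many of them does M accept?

w1: Trace: A -c-> E -a-> C -b-> B -a-> D -b-> C -c-> A -b-> B -a-> D -c-> B -c-> B -a-> D  → end D, accepted
w2: Trace: A -a-> B -b-> C -b-> B -c-> B -c-> B -b-> C -c-> A  → end A, accepted
w3: Trace: A -c-> E -c-> D -c-> B -a-> D -c-> B -b-> C -b-> B -c-> B -b-> C -b-> B -a-> D -b-> C -a-> E -c-> D  → end D, accepted
w4: Trace: A -c-> E -c-> D -a-> C -a-> E -c-> D -a-> C -b-> B -a-> D -c-> B  → end B, rejected

3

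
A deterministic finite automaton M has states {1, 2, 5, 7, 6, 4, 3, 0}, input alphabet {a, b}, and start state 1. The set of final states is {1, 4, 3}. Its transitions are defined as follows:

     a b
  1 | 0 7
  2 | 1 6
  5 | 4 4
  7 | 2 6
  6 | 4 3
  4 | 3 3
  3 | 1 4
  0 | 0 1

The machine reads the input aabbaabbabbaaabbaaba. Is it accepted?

No

start at 1
read 'a': 1 → 0
read 'a': 0 → 0
read 'b': 0 → 1
read 'b': 1 → 7
read 'a': 7 → 2
read 'a': 2 → 1
read 'b': 1 → 7
read 'b': 7 → 6
read 'a': 6 → 4
read 'b': 4 → 3
read 'b': 3 → 4
read 'a': 4 → 3
read 'a': 3 → 1
read 'a': 1 → 0
read 'b': 0 → 1
read 'b': 1 → 7
read 'a': 7 → 2
read 'a': 2 → 1
read 'b': 1 → 7
read 'a': 7 → 2
End state 2 is not accepting.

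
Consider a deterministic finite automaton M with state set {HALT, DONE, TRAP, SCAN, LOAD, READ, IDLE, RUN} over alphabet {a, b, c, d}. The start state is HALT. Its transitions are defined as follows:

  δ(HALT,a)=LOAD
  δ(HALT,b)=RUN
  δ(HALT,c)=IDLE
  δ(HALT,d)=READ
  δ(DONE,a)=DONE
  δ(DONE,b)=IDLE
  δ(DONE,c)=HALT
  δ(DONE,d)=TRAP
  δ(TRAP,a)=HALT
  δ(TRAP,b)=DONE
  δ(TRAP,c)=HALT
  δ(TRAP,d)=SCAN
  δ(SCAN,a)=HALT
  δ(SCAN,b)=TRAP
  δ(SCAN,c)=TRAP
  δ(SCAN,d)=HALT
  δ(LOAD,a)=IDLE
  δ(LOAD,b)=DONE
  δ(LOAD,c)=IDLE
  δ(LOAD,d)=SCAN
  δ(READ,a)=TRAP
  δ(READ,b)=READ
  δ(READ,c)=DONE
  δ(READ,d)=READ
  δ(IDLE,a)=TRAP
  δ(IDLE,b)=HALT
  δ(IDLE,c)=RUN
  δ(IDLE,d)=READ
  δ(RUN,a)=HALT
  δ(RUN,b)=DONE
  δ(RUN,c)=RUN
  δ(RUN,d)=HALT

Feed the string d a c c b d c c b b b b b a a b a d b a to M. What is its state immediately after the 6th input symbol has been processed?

start at HALT
read 'd': HALT → READ
read 'a': READ → TRAP
read 'c': TRAP → HALT
read 'c': HALT → IDLE
read 'b': IDLE → HALT
read 'd': HALT → READ
After 6 symbols: READ.

READ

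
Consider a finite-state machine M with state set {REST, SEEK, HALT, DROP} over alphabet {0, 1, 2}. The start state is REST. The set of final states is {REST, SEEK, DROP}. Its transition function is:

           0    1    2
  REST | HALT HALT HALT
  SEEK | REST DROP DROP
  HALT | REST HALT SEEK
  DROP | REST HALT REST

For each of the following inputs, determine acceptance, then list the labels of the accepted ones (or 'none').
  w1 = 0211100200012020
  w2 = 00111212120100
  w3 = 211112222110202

w1: Trace: REST -0-> HALT -2-> SEEK -1-> DROP -1-> HALT -1-> HALT -0-> REST -0-> HALT -2-> SEEK -0-> REST -0-> HALT -0-> REST -1-> HALT -2-> SEEK -0-> REST -2-> HALT -0-> REST  → end REST, accepted
w2: Trace: REST -0-> HALT -0-> REST -1-> HALT -1-> HALT -1-> HALT -2-> SEEK -1-> DROP -2-> REST -1-> HALT -2-> SEEK -0-> REST -1-> HALT -0-> REST -0-> HALT  → end HALT, rejected
w3: Trace: REST -2-> HALT -1-> HALT -1-> HALT -1-> HALT -1-> HALT -2-> SEEK -2-> DROP -2-> REST -2-> HALT -1-> HALT -1-> HALT -0-> REST -2-> HALT -0-> REST -2-> HALT  → end HALT, rejected

w1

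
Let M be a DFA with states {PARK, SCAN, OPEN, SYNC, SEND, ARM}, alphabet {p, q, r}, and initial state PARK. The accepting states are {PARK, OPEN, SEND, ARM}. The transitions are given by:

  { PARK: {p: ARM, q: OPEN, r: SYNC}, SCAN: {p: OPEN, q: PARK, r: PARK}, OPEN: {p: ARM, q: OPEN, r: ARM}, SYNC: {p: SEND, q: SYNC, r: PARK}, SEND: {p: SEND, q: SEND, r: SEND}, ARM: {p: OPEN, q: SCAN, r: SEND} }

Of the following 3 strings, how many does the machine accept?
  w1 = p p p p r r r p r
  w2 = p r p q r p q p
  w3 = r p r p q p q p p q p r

3

w1: PARK → ARM → OPEN → ARM → OPEN → ARM → SEND → SEND → SEND → SEND  → end SEND, accepted
w2: PARK → ARM → SEND → SEND → SEND → SEND → SEND → SEND → SEND  → end SEND, accepted
w3: PARK → SYNC → SEND → SEND → SEND → SEND → SEND → SEND → SEND → SEND → SEND → SEND → SEND  → end SEND, accepted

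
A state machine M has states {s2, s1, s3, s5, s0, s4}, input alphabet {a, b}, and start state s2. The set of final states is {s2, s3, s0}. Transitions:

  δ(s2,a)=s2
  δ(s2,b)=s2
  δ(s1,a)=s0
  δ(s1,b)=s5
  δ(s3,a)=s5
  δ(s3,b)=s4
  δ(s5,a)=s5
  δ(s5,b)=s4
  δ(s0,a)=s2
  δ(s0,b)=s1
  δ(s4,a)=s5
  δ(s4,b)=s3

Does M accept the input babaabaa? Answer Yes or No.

s2 → s2 → s2 → s2 → s2 → s2 → s2 → s2 → s2
End state s2 is accepting.

Yes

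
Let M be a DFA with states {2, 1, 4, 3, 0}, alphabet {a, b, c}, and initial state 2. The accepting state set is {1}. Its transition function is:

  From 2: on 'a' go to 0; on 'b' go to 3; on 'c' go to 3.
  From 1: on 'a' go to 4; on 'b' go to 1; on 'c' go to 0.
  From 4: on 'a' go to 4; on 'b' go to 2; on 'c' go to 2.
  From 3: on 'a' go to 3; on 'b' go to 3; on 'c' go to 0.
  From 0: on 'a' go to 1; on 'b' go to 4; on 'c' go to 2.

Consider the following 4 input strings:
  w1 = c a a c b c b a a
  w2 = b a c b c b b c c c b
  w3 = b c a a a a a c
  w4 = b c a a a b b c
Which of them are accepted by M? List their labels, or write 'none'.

w1:
  start at 2
  read 'c': 2 → 3
  read 'a': 3 → 3
  read 'a': 3 → 3
  read 'c': 3 → 0
  read 'b': 0 → 4
  read 'c': 4 → 2
  read 'b': 2 → 3
  read 'a': 3 → 3
  read 'a': 3 → 3
  end 3, rejected
w2:
  start at 2
  read 'b': 2 → 3
  read 'a': 3 → 3
  read 'c': 3 → 0
  read 'b': 0 → 4
  read 'c': 4 → 2
  read 'b': 2 → 3
  read 'b': 3 → 3
  read 'c': 3 → 0
  read 'c': 0 → 2
  read 'c': 2 → 3
  read 'b': 3 → 3
  end 3, rejected
w3:
  start at 2
  read 'b': 2 → 3
  read 'c': 3 → 0
  read 'a': 0 → 1
  read 'a': 1 → 4
  read 'a': 4 → 4
  read 'a': 4 → 4
  read 'a': 4 → 4
  read 'c': 4 → 2
  end 2, rejected
w4:
  start at 2
  read 'b': 2 → 3
  read 'c': 3 → 0
  read 'a': 0 → 1
  read 'a': 1 → 4
  read 'a': 4 → 4
  read 'b': 4 → 2
  read 'b': 2 → 3
  read 'c': 3 → 0
  end 0, rejected

none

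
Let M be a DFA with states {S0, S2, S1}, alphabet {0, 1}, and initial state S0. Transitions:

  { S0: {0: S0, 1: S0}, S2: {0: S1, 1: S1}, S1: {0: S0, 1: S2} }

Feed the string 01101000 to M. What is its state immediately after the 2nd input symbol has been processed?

S0

Trace: S0 -0-> S0 -1-> S0
After 2 symbols: S0.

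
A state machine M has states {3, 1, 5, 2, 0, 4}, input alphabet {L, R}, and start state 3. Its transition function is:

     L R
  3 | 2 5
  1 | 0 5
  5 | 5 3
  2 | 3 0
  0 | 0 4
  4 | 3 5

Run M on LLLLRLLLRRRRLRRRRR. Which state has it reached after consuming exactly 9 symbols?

start at 3
read 'L': 3 → 2
read 'L': 2 → 3
read 'L': 3 → 2
read 'L': 2 → 3
read 'R': 3 → 5
read 'L': 5 → 5
read 'L': 5 → 5
read 'L': 5 → 5
read 'R': 5 → 3
After 9 symbols: 3.

3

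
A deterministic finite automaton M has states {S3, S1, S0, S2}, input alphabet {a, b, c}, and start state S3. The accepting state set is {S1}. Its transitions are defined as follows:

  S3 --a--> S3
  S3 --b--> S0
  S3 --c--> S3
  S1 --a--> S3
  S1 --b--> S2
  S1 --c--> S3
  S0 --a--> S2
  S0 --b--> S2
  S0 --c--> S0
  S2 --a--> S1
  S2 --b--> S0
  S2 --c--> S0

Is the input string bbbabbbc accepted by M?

No

S3 → S0 → S2 → S0 → S2 → S0 → S2 → S0 → S0
End state S0 is not accepting.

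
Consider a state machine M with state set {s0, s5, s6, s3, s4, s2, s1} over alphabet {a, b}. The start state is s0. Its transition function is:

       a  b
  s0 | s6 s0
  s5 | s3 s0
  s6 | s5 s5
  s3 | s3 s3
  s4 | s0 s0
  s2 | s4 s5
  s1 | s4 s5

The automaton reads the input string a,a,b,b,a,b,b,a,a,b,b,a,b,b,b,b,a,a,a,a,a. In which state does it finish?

Trace: s0 -a-> s6 -a-> s5 -b-> s0 -b-> s0 -a-> s6 -b-> s5 -b-> s0 -a-> s6 -a-> s5 -b-> s0 -b-> s0 -a-> s6 -b-> s5 -b-> s0 -b-> s0 -b-> s0 -a-> s6 -a-> s5 -a-> s3 -a-> s3 -a-> s3

s3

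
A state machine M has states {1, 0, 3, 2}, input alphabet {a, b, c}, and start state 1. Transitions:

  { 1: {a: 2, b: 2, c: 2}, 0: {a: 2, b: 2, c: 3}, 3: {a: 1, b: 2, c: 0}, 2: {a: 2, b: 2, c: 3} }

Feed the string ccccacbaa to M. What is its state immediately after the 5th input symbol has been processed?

1

1 → 2 → 3 → 0 → 3 → 1
After 5 symbols: 1.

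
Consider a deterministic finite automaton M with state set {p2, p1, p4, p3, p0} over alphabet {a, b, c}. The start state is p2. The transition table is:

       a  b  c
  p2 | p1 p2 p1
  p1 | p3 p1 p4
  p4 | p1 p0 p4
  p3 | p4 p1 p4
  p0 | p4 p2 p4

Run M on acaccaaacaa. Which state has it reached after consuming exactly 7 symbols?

start at p2
read 'a': p2 → p1
read 'c': p1 → p4
read 'a': p4 → p1
read 'c': p1 → p4
read 'c': p4 → p4
read 'a': p4 → p1
read 'a': p1 → p3
After 7 symbols: p3.

p3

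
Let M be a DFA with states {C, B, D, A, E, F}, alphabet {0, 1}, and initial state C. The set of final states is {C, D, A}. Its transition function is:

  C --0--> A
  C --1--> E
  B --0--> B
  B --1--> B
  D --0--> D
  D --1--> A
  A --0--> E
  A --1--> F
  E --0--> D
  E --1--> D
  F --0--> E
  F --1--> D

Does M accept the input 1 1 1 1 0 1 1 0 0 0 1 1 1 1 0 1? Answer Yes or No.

C → E → D → A → F → E → D → A → E → D → D → A → F → D → A → E → D
End state D is accepting.

Yes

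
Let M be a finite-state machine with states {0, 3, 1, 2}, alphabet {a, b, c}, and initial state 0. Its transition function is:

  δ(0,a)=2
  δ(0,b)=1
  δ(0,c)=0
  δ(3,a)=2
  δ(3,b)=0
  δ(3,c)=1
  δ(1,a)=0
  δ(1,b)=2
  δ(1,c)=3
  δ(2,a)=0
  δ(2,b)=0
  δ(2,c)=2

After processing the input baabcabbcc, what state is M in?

Trace: 0 -b-> 1 -a-> 0 -a-> 2 -b-> 0 -c-> 0 -a-> 2 -b-> 0 -b-> 1 -c-> 3 -c-> 1

1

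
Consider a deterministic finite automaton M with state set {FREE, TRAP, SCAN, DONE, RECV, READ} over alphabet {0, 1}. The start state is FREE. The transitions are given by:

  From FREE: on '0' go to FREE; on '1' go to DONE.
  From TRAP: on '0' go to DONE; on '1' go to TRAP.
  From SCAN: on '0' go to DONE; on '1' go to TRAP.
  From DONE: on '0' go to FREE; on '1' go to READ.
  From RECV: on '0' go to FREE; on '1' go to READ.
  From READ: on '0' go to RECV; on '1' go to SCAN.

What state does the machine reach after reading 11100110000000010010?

FREE

Trace: FREE -1-> DONE -1-> READ -1-> SCAN -0-> DONE -0-> FREE -1-> DONE -1-> READ -0-> RECV -0-> FREE -0-> FREE -0-> FREE -0-> FREE -0-> FREE -0-> FREE -0-> FREE -1-> DONE -0-> FREE -0-> FREE -1-> DONE -0-> FREE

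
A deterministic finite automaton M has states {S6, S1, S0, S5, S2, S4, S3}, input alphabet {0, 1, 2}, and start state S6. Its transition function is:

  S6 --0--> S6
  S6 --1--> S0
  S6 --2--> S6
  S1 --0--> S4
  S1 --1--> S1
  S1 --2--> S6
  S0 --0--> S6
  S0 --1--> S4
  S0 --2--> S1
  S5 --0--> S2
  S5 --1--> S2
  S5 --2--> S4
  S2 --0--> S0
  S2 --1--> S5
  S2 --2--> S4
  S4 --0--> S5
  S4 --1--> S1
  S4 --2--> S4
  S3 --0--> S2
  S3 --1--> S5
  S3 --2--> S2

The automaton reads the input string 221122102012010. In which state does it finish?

start at S6
read '2': S6 → S6
read '2': S6 → S6
read '1': S6 → S0
read '1': S0 → S4
read '2': S4 → S4
read '2': S4 → S4
read '1': S4 → S1
read '0': S1 → S4
read '2': S4 → S4
read '0': S4 → S5
read '1': S5 → S2
read '2': S2 → S4
read '0': S4 → S5
read '1': S5 → S2
read '0': S2 → S0

S0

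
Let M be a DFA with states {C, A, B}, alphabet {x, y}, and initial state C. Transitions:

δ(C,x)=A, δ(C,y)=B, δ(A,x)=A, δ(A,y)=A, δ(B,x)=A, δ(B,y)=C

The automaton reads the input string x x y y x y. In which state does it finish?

Trace: C -x-> A -x-> A -y-> A -y-> A -x-> A -y-> A

A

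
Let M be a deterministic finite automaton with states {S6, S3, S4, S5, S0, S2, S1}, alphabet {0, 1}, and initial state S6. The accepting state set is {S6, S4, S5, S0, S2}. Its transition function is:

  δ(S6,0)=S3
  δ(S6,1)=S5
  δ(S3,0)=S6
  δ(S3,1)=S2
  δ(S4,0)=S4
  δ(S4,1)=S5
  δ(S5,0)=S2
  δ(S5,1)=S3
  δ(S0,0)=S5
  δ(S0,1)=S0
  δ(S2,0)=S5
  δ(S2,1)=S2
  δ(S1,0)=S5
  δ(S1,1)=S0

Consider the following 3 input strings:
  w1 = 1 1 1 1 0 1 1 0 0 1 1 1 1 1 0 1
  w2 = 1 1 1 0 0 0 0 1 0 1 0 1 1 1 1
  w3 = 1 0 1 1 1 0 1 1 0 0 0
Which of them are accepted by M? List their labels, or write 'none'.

w2, w3

w1:
  start at S6
  read '1': S6 → S5
  read '1': S5 → S3
  read '1': S3 → S2
  read '1': S2 → S2
  read '0': S2 → S5
  read '1': S5 → S3
  read '1': S3 → S2
  read '0': S2 → S5
  read '0': S5 → S2
  read '1': S2 → S2
  read '1': S2 → S2
  read '1': S2 → S2
  read '1': S2 → S2
  read '1': S2 → S2
  read '0': S2 → S5
  read '1': S5 → S3
  end S3, rejected
w2:
  start at S6
  read '1': S6 → S5
  read '1': S5 → S3
  read '1': S3 → S2
  read '0': S2 → S5
  read '0': S5 → S2
  read '0': S2 → S5
  read '0': S5 → S2
  read '1': S2 → S2
  read '0': S2 → S5
  read '1': S5 → S3
  read '0': S3 → S6
  read '1': S6 → S5
  read '1': S5 → S3
  read '1': S3 → S2
  read '1': S2 → S2
  end S2, accepted
w3:
  start at S6
  read '1': S6 → S5
  read '0': S5 → S2
  read '1': S2 → S2
  read '1': S2 → S2
  read '1': S2 → S2
  read '0': S2 → S5
  read '1': S5 → S3
  read '1': S3 → S2
  read '0': S2 → S5
  read '0': S5 → S2
  read '0': S2 → S5
  end S5, accepted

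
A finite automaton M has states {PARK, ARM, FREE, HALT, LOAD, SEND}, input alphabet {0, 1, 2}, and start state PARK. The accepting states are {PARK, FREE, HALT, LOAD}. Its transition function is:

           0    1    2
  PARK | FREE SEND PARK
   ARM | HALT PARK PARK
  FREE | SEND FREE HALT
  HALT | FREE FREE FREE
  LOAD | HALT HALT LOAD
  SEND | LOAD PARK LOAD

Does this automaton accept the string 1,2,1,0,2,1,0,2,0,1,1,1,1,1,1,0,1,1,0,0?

PARK → SEND → LOAD → HALT → FREE → HALT → FREE → SEND → LOAD → HALT → FREE → FREE → FREE → FREE → FREE → FREE → SEND → PARK → SEND → LOAD → HALT
End state HALT is accepting.

Yes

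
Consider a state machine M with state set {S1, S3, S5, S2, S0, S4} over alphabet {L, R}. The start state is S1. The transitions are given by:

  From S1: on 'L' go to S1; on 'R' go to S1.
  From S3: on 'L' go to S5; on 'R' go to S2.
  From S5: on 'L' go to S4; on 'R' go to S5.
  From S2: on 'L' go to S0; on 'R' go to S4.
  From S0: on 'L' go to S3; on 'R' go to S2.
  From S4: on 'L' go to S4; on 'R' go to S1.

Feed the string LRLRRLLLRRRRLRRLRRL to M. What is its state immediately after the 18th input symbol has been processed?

S1

S1 → S1 → S1 → S1 → S1 → S1 → S1 → S1 → S1 → S1 → S1 → S1 → S1 → S1 → S1 → S1 → S1 → S1 → S1
After 18 symbols: S1.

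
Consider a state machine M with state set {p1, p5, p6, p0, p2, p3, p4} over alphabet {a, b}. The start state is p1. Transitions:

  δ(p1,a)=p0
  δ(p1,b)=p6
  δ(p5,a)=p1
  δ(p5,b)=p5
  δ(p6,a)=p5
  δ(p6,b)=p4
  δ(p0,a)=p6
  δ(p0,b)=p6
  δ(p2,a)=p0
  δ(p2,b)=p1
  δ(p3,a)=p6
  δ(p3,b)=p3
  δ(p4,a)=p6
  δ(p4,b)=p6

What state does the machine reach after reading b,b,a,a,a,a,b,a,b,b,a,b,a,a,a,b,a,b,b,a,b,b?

p1 → p6 → p4 → p6 → p5 → p1 → p0 → p6 → p5 → p5 → p5 → p1 → p6 → p5 → p1 → p0 → p6 → p5 → p5 → p5 → p1 → p6 → p4

p4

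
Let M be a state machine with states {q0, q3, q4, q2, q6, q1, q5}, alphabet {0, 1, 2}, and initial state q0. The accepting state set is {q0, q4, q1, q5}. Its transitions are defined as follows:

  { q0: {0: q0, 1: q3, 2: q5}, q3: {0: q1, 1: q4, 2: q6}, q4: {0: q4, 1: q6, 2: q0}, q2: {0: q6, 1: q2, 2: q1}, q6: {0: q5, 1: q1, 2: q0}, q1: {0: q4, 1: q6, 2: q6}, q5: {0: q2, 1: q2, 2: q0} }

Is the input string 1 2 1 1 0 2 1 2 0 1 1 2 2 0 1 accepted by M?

No

q0 → q3 → q6 → q1 → q6 → q5 → q0 → q3 → q6 → q5 → q2 → q2 → q1 → q6 → q5 → q2
End state q2 is not accepting.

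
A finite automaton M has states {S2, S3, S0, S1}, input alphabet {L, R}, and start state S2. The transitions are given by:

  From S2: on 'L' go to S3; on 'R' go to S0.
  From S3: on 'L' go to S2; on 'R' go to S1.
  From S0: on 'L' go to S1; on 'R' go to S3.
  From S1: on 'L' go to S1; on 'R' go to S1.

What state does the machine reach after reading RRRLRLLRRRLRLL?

S1

S2 → S0 → S3 → S1 → S1 → S1 → S1 → S1 → S1 → S1 → S1 → S1 → S1 → S1 → S1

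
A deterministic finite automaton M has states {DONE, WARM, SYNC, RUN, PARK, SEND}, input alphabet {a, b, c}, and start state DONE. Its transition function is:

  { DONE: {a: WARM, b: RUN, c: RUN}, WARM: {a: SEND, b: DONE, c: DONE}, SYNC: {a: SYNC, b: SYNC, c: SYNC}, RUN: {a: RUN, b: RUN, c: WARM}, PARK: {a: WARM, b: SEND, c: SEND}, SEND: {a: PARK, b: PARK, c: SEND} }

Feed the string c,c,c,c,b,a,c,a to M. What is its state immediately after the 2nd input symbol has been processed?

WARM

start at DONE
read 'c': DONE → RUN
read 'c': RUN → WARM
After 2 symbols: WARM.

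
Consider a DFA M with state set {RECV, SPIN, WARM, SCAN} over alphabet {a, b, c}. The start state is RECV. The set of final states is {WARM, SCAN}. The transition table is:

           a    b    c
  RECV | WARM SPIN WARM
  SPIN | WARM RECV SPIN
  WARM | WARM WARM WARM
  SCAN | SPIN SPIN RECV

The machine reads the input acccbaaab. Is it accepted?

start at RECV
read 'a': RECV → WARM
read 'c': WARM → WARM
read 'c': WARM → WARM
read 'c': WARM → WARM
read 'b': WARM → WARM
read 'a': WARM → WARM
read 'a': WARM → WARM
read 'a': WARM → WARM
read 'b': WARM → WARM
End state WARM is accepting.

Yes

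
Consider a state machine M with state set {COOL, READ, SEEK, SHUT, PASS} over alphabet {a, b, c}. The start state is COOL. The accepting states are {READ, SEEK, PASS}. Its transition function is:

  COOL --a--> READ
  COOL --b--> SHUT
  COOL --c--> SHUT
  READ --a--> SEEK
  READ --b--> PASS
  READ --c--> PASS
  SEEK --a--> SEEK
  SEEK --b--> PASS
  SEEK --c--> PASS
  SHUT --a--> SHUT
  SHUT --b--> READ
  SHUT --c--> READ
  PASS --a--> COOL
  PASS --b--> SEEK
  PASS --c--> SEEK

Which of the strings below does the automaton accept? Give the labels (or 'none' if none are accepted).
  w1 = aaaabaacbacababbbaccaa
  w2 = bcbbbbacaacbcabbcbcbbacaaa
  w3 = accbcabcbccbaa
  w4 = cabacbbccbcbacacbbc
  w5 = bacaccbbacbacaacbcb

w1, w3, w4, w5

w1: Trace: COOL -a-> READ -a-> SEEK -a-> SEEK -a-> SEEK -b-> PASS -a-> COOL -a-> READ -c-> PASS -b-> SEEK -a-> SEEK -c-> PASS -a-> COOL -b-> SHUT -a-> SHUT -b-> READ -b-> PASS -b-> SEEK -a-> SEEK -c-> PASS -c-> SEEK -a-> SEEK -a-> SEEK  → end SEEK, accepted
w2: Trace: COOL -b-> SHUT -c-> READ -b-> PASS -b-> SEEK -b-> PASS -b-> SEEK -a-> SEEK -c-> PASS -a-> COOL -a-> READ -c-> PASS -b-> SEEK -c-> PASS -a-> COOL -b-> SHUT -b-> READ -c-> PASS -b-> SEEK -c-> PASS -b-> SEEK -b-> PASS -a-> COOL -c-> SHUT -a-> SHUT -a-> SHUT -a-> SHUT  → end SHUT, rejected
w3: Trace: COOL -a-> READ -c-> PASS -c-> SEEK -b-> PASS -c-> SEEK -a-> SEEK -b-> PASS -c-> SEEK -b-> PASS -c-> SEEK -c-> PASS -b-> SEEK -a-> SEEK -a-> SEEK  → end SEEK, accepted
w4: Trace: COOL -c-> SHUT -a-> SHUT -b-> READ -a-> SEEK -c-> PASS -b-> SEEK -b-> PASS -c-> SEEK -c-> PASS -b-> SEEK -c-> PASS -b-> SEEK -a-> SEEK -c-> PASS -a-> COOL -c-> SHUT -b-> READ -b-> PASS -c-> SEEK  → end SEEK, accepted
w5: Trace: COOL -b-> SHUT -a-> SHUT -c-> READ -a-> SEEK -c-> PASS -c-> SEEK -b-> PASS -b-> SEEK -a-> SEEK -c-> PASS -b-> SEEK -a-> SEEK -c-> PASS -a-> COOL -a-> READ -c-> PASS -b-> SEEK -c-> PASS -b-> SEEK  → end SEEK, accepted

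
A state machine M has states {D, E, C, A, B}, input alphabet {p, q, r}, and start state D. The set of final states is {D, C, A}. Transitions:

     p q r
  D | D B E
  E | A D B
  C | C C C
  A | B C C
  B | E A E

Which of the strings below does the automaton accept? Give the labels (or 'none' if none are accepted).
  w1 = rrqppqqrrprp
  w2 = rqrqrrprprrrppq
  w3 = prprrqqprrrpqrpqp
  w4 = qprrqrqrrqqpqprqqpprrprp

w1:
  start at D
  read 'r': D → E
  read 'r': E → B
  read 'q': B → A
  read 'p': A → B
  read 'p': B → E
  read 'q': E → D
  read 'q': D → B
  read 'r': B → E
  read 'r': E → B
  read 'p': B → E
  read 'r': E → B
  read 'p': B → E
  end E, rejected
w2:
  start at D
  read 'r': D → E
  read 'q': E → D
  read 'r': D → E
  read 'q': E → D
  read 'r': D → E
  read 'r': E → B
  read 'p': B → E
  read 'r': E → B
  read 'p': B → E
  read 'r': E → B
  read 'r': B → E
  read 'r': E → B
  read 'p': B → E
  read 'p': E → A
  read 'q': A → C
  end C, accepted
w3:
  start at D
  read 'p': D → D
  read 'r': D → E
  read 'p': E → A
  read 'r': A → C
  read 'r': C → C
  read 'q': C → C
  read 'q': C → C
  read 'p': C → C
  read 'r': C → C
  read 'r': C → C
  read 'r': C → C
  read 'p': C → C
  read 'q': C → C
  read 'r': C → C
  read 'p': C → C
  read 'q': C → C
  read 'p': C → C
  end C, accepted
w4:
  start at D
  read 'q': D → B
  read 'p': B → E
  read 'r': E → B
  read 'r': B → E
  read 'q': E → D
  read 'r': D → E
  read 'q': E → D
  read 'r': D → E
  read 'r': E → B
  read 'q': B → A
  read 'q': A → C
  read 'p': C → C
  read 'q': C → C
  read 'p': C → C
  read 'r': C → C
  read 'q': C → C
  read 'q': C → C
  read 'p': C → C
  read 'p': C → C
  read 'r': C → C
  read 'r': C → C
  read 'p': C → C
  read 'r': C → C
  read 'p': C → C
  end C, accepted

w2, w3, w4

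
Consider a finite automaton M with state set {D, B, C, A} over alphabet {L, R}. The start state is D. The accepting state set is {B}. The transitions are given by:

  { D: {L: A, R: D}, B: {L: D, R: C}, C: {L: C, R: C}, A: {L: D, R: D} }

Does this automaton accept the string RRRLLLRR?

D → D → D → D → A → D → A → D → D
End state D is not accepting.

No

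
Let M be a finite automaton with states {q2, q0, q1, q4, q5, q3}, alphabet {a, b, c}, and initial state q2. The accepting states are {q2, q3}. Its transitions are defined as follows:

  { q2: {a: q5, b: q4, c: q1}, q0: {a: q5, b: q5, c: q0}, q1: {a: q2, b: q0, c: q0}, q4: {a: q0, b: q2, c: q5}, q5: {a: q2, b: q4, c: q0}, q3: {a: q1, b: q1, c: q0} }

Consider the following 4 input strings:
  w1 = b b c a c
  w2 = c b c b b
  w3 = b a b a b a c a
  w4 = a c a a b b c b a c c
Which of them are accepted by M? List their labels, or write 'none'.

none

w1: q2 → q4 → q2 → q1 → q2 → q1  → end q1, rejected
w2: q2 → q1 → q0 → q0 → q5 → q4  → end q4, rejected
w3: q2 → q4 → q0 → q5 → q2 → q4 → q0 → q0 → q5  → end q5, rejected
w4: q2 → q5 → q0 → q5 → q2 → q4 → q2 → q1 → q0 → q5 → q0 → q0  → end q0, rejected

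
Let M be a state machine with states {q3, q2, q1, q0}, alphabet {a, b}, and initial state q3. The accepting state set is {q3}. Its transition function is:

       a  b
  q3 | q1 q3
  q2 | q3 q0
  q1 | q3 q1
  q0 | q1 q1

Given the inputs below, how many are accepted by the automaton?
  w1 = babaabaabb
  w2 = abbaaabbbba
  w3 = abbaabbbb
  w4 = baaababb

w1:
  start at q3
  read 'b': q3 → q3
  read 'a': q3 → q1
  read 'b': q1 → q1
  read 'a': q1 → q3
  read 'a': q3 → q1
  read 'b': q1 → q1
  read 'a': q1 → q3
  read 'a': q3 → q1
  read 'b': q1 → q1
  read 'b': q1 → q1
  end q1, rejected
w2:
  start at q3
  read 'a': q3 → q1
  read 'b': q1 → q1
  read 'b': q1 → q1
  read 'a': q1 → q3
  read 'a': q3 → q1
  read 'a': q1 → q3
  read 'b': q3 → q3
  read 'b': q3 → q3
  read 'b': q3 → q3
  read 'b': q3 → q3
  read 'a': q3 → q1
  end q1, rejected
w3:
  start at q3
  read 'a': q3 → q1
  read 'b': q1 → q1
  read 'b': q1 → q1
  read 'a': q1 → q3
  read 'a': q3 → q1
  read 'b': q1 → q1
  read 'b': q1 → q1
  read 'b': q1 → q1
  read 'b': q1 → q1
  end q1, rejected
w4:
  start at q3
  read 'b': q3 → q3
  read 'a': q3 → q1
  read 'a': q1 → q3
  read 'a': q3 → q1
  read 'b': q1 → q1
  read 'a': q1 → q3
  read 'b': q3 → q3
  read 'b': q3 → q3
  end q3, accepted

1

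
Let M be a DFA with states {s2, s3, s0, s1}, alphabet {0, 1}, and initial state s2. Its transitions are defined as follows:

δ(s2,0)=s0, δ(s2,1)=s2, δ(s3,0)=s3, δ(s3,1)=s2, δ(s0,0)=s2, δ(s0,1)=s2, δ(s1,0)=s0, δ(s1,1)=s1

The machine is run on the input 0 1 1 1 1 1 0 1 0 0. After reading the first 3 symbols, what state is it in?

s2 → s0 → s2 → s2
After 3 symbols: s2.

s2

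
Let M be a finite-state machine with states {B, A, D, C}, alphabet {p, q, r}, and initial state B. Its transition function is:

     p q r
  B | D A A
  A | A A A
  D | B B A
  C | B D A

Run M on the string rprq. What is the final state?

start at B
read 'r': B → A
read 'p': A → A
read 'r': A → A
read 'q': A → A

A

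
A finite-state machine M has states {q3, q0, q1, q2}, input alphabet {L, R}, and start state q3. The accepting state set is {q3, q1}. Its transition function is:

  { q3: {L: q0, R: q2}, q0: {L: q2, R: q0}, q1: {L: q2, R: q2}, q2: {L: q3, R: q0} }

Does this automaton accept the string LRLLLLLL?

q3 → q0 → q0 → q2 → q3 → q0 → q2 → q3 → q0
End state q0 is not accepting.

No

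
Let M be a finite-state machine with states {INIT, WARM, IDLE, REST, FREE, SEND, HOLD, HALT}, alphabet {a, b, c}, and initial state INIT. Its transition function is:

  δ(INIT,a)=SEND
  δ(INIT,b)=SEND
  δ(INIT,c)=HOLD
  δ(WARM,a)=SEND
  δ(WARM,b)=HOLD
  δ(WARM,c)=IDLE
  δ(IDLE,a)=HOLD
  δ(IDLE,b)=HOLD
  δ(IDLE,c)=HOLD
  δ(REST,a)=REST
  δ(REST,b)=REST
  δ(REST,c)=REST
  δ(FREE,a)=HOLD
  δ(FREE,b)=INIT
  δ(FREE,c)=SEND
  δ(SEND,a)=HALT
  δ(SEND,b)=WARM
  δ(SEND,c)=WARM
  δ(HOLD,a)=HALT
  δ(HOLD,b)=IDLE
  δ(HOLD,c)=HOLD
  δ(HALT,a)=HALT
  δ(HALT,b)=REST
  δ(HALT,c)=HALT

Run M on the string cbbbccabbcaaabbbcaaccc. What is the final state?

REST

INIT → HOLD → IDLE → HOLD → IDLE → HOLD → HOLD → HALT → REST → REST → REST → REST → REST → REST → REST → REST → REST → REST → REST → REST → REST → REST → REST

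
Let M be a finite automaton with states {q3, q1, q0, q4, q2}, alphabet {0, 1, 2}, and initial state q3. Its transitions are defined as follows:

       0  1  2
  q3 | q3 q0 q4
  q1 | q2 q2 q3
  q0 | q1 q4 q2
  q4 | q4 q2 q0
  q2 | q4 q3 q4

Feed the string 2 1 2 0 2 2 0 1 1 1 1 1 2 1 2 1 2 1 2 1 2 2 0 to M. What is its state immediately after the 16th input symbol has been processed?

q3 → q4 → q2 → q4 → q4 → q0 → q2 → q4 → q2 → q3 → q0 → q4 → q2 → q4 → q2 → q4 → q2
After 16 symbols: q2.

q2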